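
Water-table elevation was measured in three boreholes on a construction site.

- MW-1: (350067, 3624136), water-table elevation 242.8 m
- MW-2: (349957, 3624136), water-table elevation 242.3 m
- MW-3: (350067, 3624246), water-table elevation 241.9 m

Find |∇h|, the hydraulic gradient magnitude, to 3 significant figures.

0.00936

∂h/∂x = (242.3 − 242.8) / (349957 − 350067) = +0.004545
∂h/∂y = (241.9 − 242.8) / (3624246 − 3624136) = -0.008182
|∇h| = √(0.004545² + -0.008182²) = 0.00936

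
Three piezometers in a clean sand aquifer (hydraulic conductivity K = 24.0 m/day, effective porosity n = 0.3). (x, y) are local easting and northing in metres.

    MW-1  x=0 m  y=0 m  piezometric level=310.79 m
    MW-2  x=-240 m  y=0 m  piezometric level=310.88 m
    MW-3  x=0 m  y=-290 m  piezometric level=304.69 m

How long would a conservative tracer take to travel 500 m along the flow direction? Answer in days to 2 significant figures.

300 days

∂h/∂x = (310.88 − 310.79) / (-240 − 0) = -0.0003750
∂h/∂y = (304.69 − 310.79) / (-290 − 0) = +0.02103
|∇h| = √(-0.0003750² + 0.02103²) = 0.02103
Seepage velocity v = K·i/n = 24.0 × 0.02103 / 0.3 = 1.682 m/day.
t = 500 / 1.682 = 297.3 days.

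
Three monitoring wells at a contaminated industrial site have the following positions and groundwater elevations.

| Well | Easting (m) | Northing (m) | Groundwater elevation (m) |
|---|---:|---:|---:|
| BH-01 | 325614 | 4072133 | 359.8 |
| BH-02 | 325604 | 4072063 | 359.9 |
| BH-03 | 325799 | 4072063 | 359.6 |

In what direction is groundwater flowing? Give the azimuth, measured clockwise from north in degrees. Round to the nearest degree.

052°

Three-point gradient (reference BH-01): Δ to BH-02 = (-10, -70, +0.1), Δ to BH-03 = (185, -70, -0.2).
∂h/∂x = -0.001538, ∂h/∂y = -0.001209 (det = 13650).
Flow direction (−∇h) has components (+0.001538 E, +0.001209 N).
Azimuth = atan2(E, N) = atan2(+0.001538, +0.001209) = 51.8° ≈ 052°.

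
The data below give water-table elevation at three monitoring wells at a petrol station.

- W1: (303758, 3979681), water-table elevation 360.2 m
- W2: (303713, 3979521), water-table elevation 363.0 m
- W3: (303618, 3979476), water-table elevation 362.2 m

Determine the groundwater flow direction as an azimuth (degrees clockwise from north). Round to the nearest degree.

320°

With h = a·x + b·y + c and W1 as origin, the differences give:
  (-45)·a + (-160)·b = +2.8
  (-140)·a + (-205)·b = +2.0
Eliminate b (×(-205) and ×(-160), subtract): -13175·a = -254.00 → a = ∂h/∂x = +0.01928
Back-substitute: b = ∂h/∂y = -0.02292.
Flow direction (−∇h) has components (-0.01928 E, +0.02292 N).
Azimuth = atan2(E, N) = atan2(-0.01928, +0.02292) = 319.9° ≈ 320°.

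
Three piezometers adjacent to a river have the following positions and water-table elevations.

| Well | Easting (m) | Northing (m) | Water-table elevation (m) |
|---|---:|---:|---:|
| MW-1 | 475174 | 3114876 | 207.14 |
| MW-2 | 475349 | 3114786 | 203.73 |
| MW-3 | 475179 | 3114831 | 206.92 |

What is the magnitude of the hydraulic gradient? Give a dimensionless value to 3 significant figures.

0.0182

Three-point gradient (reference MW-1): Δ to MW-2 = (175, -90, -3.41), Δ to MW-3 = (5, -45, -0.22).
∂h/∂x = -0.01800, ∂h/∂y = +0.002889 (det = -7425).
|∇h| = √(-0.01800² + 0.002889²) = 0.01823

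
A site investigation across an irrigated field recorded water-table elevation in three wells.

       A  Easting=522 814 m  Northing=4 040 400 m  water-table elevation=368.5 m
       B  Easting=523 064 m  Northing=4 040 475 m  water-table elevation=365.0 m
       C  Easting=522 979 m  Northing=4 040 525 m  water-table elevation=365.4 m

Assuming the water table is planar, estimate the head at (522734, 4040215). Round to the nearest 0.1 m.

371.3 m

Differences from A: to B (Δx, Δy, Δh) = (250, 75, -3.5); to C = (165, 125, -3.1).
Determinant of the coordinate differences = 250·125 − 165·75 = 18875.
∂h/∂x = [(-3.5)·125 − (-3.1)·75] / 18875 = -0.01086
∂h/∂y = [250·(-3.1) − 165·(-3.5)] / 18875 = -0.01046
h(522734, 4040215) = 368.5 + (-0.01086)·(-80) + (-0.01046)·(-185) = 368.5 +0.869 +1.936 = 371.305 m.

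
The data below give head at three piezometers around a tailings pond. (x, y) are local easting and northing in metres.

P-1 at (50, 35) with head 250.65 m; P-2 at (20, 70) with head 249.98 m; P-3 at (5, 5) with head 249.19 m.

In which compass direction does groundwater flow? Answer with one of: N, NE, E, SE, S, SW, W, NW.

W

Taking P-1 as reference: P-2−P-1 = (-30, 35, -0.67); P-3−P-1 = (-45, -30, -1.46).
Solve a·Δx + b·Δy = Δh: det = (-30)·(-30) − (-45)·35 = 2475.
∂h/∂x = [(-0.67)·(-30) − (-1.46)·35] / 2475 = +0.02877
∂h/∂y = [(-30)·(-1.46) − (-45)·(-0.67)] / 2475 = +0.005515
Flow = −∇h = (-0.02877 east, -0.005515 north), which points west.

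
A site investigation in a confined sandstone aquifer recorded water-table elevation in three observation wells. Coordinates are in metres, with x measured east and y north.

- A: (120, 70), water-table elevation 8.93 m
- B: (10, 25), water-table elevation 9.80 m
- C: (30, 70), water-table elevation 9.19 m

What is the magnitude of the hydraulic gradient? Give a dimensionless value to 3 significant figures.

With h = a·x + b·y + c and A as origin, the differences give:
  (-110)·a + (-45)·b = +0.87
  (-90)·a + 0·b = +0.26
Eliminate b (×0 and ×(-45), subtract): -4050·a = 11.700 → a = ∂h/∂x = -0.002889
Back-substitute: b = ∂h/∂y = -0.01227.
|∇h| = √(-0.002889² + -0.01227²) = 0.01261

0.0126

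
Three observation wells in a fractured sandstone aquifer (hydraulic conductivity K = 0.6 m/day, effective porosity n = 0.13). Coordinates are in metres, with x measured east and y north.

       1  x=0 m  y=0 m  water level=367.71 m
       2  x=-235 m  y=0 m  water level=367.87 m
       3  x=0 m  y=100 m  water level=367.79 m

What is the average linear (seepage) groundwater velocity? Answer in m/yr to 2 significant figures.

∂h/∂x = (367.87 − 367.71) / (-235 − 0) = -0.0006809
∂h/∂y = (367.79 − 367.71) / (100 − 0) = +0.0008000
|∇h| = √(-0.0006809² + 0.0008000²) = 0.001051
Seepage velocity v = K·i/n = 0.6 × 0.001051 / 0.13 = 0.004851 m/day = 1.772 m/yr.

1.8 m/yr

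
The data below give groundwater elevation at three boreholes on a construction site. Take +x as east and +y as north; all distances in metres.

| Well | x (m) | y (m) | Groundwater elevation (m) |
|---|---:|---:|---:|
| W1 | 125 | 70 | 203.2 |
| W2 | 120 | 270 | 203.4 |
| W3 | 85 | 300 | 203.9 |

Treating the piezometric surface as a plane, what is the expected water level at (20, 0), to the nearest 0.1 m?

204.6 m

Differences from W1: to W2 (Δx, Δy, Δh) = (-5, 200, +0.2); to W3 = (-40, 230, +0.7).
Solve a·Δx + b·Δy = Δh: det = (-5)·230 − (-40)·200 = 6850.
∂h/∂x = [(+0.2)·230 − (+0.7)·200] / 6850 = -0.01372
∂h/∂y = [(-5)·(+0.7) − (-40)·(+0.2)] / 6850 = +0.0006569
h(20, 0) = 203.2 + (-0.01372)·(-105) + (+0.0006569)·(-70) = 203.2 +1.441 -0.046 = 204.595 m.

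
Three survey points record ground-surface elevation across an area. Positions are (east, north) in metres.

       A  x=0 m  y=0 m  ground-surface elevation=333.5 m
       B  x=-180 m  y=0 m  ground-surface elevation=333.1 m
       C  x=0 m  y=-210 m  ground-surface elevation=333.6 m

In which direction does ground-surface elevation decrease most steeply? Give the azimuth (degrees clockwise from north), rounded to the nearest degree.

282°

∂z/∂x = (333.1 − 333.5) / (-180 − 0) = +0.002222
∂z/∂y = (333.6 − 333.5) / (-210 − 0) = -0.0004762
Steepest decrease is along −∇f: components (-0.002222 E, +0.0004762 N).
Azimuth = atan2(-0.002222, +0.0004762) = 282.1° ≈ 282°.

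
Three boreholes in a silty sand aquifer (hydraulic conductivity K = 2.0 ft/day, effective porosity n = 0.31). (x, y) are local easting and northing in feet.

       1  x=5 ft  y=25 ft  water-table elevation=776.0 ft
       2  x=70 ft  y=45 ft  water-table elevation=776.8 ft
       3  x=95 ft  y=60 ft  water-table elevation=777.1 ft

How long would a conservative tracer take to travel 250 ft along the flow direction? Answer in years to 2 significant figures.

8.4 years

Three-point gradient (reference 1): Δ to 2 = (65, 20, +0.8), Δ to 3 = (90, 35, +1.1).
∂h/∂x = +0.01263, ∂h/∂y = -0.001053 (det = 475).
|∇h| = √(0.01263² + -0.001053²) = 0.01267
Seepage velocity v = K·i/n = 2.0 × 0.01267 / 0.31 = 0.08174 ft/day.
t = 250 / 0.08174 = 3058 days = 8.37 years.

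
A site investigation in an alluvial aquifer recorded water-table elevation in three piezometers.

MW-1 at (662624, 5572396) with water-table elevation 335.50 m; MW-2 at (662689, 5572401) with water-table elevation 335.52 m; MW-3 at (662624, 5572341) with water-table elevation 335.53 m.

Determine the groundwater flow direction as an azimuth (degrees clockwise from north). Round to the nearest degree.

327°

Differences from MW-1: to MW-2 (Δx, Δy, Δh) = (65, 5, +0.02); to MW-3 = (0, -55, +0.03).
Determinant of the coordinate differences = 65·(-55) − 0·5 = -3575.
∂h/∂x = [(+0.02)·(-55) − (+0.03)·5] / -3575 = +0.0003497
∂h/∂y = [65·(+0.03) − 0·(+0.02)] / -3575 = -0.0005455
Flow direction (−∇h) has components (-0.0003497 E, +0.0005455 N).
Azimuth = atan2(E, N) = atan2(-0.0003497, +0.0005455) = 327.3° ≈ 327°.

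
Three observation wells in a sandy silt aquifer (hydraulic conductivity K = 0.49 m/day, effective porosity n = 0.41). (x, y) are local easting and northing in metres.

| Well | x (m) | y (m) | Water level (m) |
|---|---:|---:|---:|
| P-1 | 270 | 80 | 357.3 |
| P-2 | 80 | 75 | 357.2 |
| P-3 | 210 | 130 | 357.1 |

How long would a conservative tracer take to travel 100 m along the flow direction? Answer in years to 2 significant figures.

With h = a·x + b·y + c and P-1 as origin, the differences give:
  (-190)·a + (-5)·b = -0.1
  (-60)·a + 50·b = -0.2
Eliminate b (×50 and ×(-5), subtract): -9800·a = -6.00 → a = ∂h/∂x = +0.0006122
Back-substitute: b = ∂h/∂y = -0.003265.
|∇h| = √(0.0006122² + -0.003265²) = 0.003322
Seepage velocity v = K·i/n = 0.49 × 0.003322 / 0.41 = 0.00397 m/day.
t = 100 / 0.00397 = 2.519e+04 days = 69 years.

69 years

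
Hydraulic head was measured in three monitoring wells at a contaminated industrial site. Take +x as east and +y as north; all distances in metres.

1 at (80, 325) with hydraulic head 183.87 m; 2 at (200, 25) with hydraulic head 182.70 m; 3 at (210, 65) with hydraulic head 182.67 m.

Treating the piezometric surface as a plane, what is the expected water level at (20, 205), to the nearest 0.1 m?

184.2 m

With h = a·x + b·y + c and 1 as origin, the differences give:
  120·a + (-300)·b = -1.17
  130·a + (-260)·b = -1.20
Eliminate b (×(-260) and ×(-300), subtract): 7800·a = -55.800 → a = ∂h/∂x = -0.007154
Back-substitute: b = ∂h/∂y = +0.001038.
h(20, 205) = 183.87 + (-0.007154)·(-60) + (+0.001038)·(-120) = 183.87 +0.429 -0.125 = 184.175 m.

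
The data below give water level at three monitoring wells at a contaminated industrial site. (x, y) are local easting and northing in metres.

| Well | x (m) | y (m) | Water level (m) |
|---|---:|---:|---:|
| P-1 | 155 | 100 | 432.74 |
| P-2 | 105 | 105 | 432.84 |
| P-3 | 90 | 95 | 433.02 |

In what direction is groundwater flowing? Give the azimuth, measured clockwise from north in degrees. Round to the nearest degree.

014°

With h = a·x + b·y + c and P-1 as origin, the differences give:
  (-50)·a + 5·b = +0.10
  (-65)·a + (-5)·b = +0.28
Eliminate b (×(-5) and ×5, subtract): 575·a = -1.900 → a = ∂h/∂x = -0.003304
Back-substitute: b = ∂h/∂y = -0.01304.
Flow direction (−∇h) has components (+0.003304 E, +0.01304 N).
Azimuth = atan2(E, N) = atan2(+0.003304, +0.01304) = 14.2° ≈ 014°.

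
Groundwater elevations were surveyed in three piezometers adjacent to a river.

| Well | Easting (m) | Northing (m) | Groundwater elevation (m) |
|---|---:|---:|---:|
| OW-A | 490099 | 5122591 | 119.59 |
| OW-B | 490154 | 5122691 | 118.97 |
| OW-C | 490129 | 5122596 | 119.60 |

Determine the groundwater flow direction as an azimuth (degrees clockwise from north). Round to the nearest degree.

Taking OW-A as reference: OW-B−OW-A = (55, 100, -0.62); OW-C−OW-A = (30, 5, +0.01).
Solve a·Δx + b·Δy = Δh: det = 55·5 − 30·100 = -2725.
∂h/∂x = [(-0.62)·5 − (+0.01)·100] / -2725 = +0.001505
∂h/∂y = [55·(+0.01) − 30·(-0.62)] / -2725 = -0.007028
Flow direction (−∇h) has components (-0.001505 E, +0.007028 N).
Azimuth = atan2(E, N) = atan2(-0.001505, +0.007028) = 347.9° ≈ 348°.

348°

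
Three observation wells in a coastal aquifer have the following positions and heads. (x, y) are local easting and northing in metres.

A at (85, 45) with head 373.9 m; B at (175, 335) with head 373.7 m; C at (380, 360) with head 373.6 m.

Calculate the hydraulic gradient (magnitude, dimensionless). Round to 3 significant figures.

Taking A as reference: B−A = (90, 290, -0.2); C−A = (295, 315, -0.3).
Determinant of the coordinate differences = 90·315 − 295·290 = -57200.
∂h/∂x = [(-0.2)·315 − (-0.3)·290] / -57200 = -0.0004196
∂h/∂y = [90·(-0.3) − 295·(-0.2)] / -57200 = -0.0005594
|∇h| = √(-0.0004196² + -0.0005594²) = 0.0006993

0.000699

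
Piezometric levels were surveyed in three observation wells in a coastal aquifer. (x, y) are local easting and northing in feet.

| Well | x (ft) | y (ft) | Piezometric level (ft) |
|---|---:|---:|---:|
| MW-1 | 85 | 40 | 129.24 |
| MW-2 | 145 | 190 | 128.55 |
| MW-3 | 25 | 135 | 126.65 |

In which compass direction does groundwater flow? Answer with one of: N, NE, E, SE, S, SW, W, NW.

NW

Taking MW-1 as reference: MW-2−MW-1 = (60, 150, -0.69); MW-3−MW-1 = (-60, 95, -2.59).
Determinant of the coordinate differences = 60·95 − (-60)·150 = 14700.
∂h/∂x = [(-0.69)·95 − (-2.59)·150] / 14700 = +0.02197
∂h/∂y = [60·(-2.59) − (-60)·(-0.69)] / 14700 = -0.01339
Flow = −∇h = (-0.02197 east, +0.01339 north), which points northwest.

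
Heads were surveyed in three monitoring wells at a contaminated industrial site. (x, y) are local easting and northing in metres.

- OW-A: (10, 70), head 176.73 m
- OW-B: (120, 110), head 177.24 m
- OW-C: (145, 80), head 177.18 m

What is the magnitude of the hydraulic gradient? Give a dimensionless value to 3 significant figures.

0.00541

With h = a·x + b·y + c and OW-A as origin, the differences give:
  110·a + 40·b = +0.51
  135·a + 10·b = +0.45
Eliminate b (×10 and ×40, subtract): -4300·a = -12.900 → a = ∂h/∂x = +0.003000
Back-substitute: b = ∂h/∂y = +0.004500.
|∇h| = √(0.003000² + 0.004500²) = 0.005408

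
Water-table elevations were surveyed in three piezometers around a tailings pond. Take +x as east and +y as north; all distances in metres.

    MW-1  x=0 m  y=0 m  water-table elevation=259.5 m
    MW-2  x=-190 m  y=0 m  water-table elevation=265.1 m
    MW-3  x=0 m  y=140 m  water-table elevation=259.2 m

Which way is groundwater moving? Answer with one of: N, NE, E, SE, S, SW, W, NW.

E

∂h/∂x = (265.1 − 259.5) / (-190 − 0) = -0.02947
∂h/∂y = (259.2 − 259.5) / (140 − 0) = -0.002143
Flow = −∇h = (+0.02947 east, +0.002143 north), which points east.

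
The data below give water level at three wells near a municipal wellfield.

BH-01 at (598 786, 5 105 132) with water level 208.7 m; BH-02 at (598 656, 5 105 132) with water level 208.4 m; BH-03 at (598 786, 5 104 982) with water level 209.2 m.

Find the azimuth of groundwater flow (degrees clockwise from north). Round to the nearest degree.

∂h/∂x = (208.4 − 208.7) / (598656 − 598786) = +0.002308
∂h/∂y = (209.2 − 208.7) / (5104982 − 5105132) = -0.003333
Flow direction (−∇h) has components (-0.002308 E, +0.003333 N).
Azimuth = atan2(E, N) = atan2(-0.002308, +0.003333) = 325.3° ≈ 325°.

325°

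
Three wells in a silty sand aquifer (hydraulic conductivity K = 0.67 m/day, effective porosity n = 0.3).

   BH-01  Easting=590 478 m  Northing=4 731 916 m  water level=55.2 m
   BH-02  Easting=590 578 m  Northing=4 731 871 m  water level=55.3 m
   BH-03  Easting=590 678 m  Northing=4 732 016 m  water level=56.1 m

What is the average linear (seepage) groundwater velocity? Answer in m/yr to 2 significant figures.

With h = a·x + b·y + c and BH-01 as origin, the differences give:
  100·a + (-45)·b = +0.1
  200·a + 100·b = +0.9
Eliminate b (×100 and ×(-45), subtract): 19000·a = 50.50 → a = ∂h/∂x = +0.002658
Back-substitute: b = ∂h/∂y = +0.003684.
|∇h| = √(0.002658² + 0.003684²) = 0.004543
Seepage velocity v = K·i/n = 0.67 × 0.004543 / 0.3 = 0.01015 m/day = 3.707 m/yr.

3.7 m/yr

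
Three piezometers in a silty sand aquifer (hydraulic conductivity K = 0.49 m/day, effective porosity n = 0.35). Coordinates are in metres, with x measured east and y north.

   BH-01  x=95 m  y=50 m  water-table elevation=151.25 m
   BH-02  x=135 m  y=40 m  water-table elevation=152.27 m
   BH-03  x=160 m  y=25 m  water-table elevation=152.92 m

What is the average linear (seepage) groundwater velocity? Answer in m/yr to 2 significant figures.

With h = a·x + b·y + c and BH-01 as origin, the differences give:
  40·a + (-10)·b = +1.02
  65·a + (-25)·b = +1.67
Eliminate b (×(-25) and ×(-10), subtract): -350·a = -8.800 → a = ∂h/∂x = +0.02514
Back-substitute: b = ∂h/∂y = -0.001429.
|∇h| = √(0.02514² + -0.001429²) = 0.02518
Seepage velocity v = K·i/n = 0.49 × 0.02518 / 0.35 = 0.03525 m/day = 12.88 m/yr.

13 m/yr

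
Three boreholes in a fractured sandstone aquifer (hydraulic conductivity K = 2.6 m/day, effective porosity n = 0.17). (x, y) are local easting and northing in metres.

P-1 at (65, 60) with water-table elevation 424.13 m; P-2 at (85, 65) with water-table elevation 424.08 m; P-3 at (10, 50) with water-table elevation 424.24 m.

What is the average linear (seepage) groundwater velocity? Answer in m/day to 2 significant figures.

0.11 m/day

Taking P-1 as reference: P-2−P-1 = (20, 5, -0.05); P-3−P-1 = (-55, -10, +0.11).
Solve a·Δx + b·Δy = Δh: det = 20·(-10) − (-55)·5 = 75.
∂h/∂x = [(-0.05)·(-10) − (+0.11)·5] / 75 = -0.0006667
∂h/∂y = [20·(+0.11) − (-55)·(-0.05)] / 75 = -0.007333
|∇h| = √(-0.0006667² + -0.007333²) = 0.007363
Seepage velocity v = K·i/n = 2.6 × 0.007363 / 0.17 = 0.1126 m/day.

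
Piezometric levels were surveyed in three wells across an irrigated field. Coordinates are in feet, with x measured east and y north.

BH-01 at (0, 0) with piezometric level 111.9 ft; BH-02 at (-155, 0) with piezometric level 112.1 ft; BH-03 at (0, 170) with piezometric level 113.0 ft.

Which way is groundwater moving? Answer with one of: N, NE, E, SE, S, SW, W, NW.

S

∂h/∂x = (112.1 − 111.9) / (-155 − 0) = -0.001290
∂h/∂y = (113.0 − 111.9) / (170 − 0) = +0.006471
Flow = −∇h = (+0.001290 east, -0.006471 north), which points south.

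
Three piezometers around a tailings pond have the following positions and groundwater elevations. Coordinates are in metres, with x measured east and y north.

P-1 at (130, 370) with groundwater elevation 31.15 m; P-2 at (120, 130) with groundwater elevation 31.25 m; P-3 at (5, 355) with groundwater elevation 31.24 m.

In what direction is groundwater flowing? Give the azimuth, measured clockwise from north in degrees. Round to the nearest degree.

060°

Taking P-1 as reference: P-2−P-1 = (-10, -240, +0.10); P-3−P-1 = (-125, -15, +0.09).
Determinant of the coordinate differences = (-10)·(-15) − (-125)·(-240) = -29850.
∂h/∂x = [(+0.10)·(-15) − (+0.09)·(-240)] / -29850 = -0.0006734
∂h/∂y = [(-10)·(+0.09) − (-125)·(+0.10)] / -29850 = -0.0003886
Flow direction (−∇h) has components (+0.0006734 E, +0.0003886 N).
Azimuth = atan2(E, N) = atan2(+0.0006734, +0.0003886) = 60.0° ≈ 060°.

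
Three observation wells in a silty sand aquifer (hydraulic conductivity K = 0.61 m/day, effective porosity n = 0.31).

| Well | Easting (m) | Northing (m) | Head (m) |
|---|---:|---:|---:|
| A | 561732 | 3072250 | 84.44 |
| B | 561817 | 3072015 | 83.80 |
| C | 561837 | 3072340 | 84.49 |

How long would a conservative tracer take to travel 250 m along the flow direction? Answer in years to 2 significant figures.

Taking A as reference: B−A = (85, -235, -0.64); C−A = (105, 90, +0.05).
Determinant of the coordinate differences = 85·90 − 105·(-235) = 32325.
∂h/∂x = [(-0.64)·90 − (+0.05)·(-235)] / 32325 = -0.001418
∂h/∂y = [85·(+0.05) − 105·(-0.64)] / 32325 = +0.002210
|∇h| = √(-0.001418² + 0.002210²) = 0.002626
Seepage velocity v = K·i/n = 0.61 × 0.002626 / 0.31 = 0.005167 m/day.
t = 250 / 0.005167 = 4.838e+04 days = 132 years.

130 years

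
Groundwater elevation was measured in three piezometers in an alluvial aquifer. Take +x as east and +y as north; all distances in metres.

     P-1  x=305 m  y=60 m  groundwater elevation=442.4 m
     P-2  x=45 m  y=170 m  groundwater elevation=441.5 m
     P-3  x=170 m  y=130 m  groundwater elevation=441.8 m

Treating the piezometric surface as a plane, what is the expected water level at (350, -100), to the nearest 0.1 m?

444.0 m

Differences from P-1: to P-2 (Δx, Δy, Δh) = (-260, 110, -0.9); to P-3 = (-135, 70, -0.6).
Solve a·Δx + b·Δy = Δh: det = (-260)·70 − (-135)·110 = -3350.
∂h/∂x = [(-0.9)·70 − (-0.6)·110] / -3350 = -0.0008955
∂h/∂y = [(-260)·(-0.6) − (-135)·(-0.9)] / -3350 = -0.01030
h(350, -100) = 442.4 + (-0.0008955)·(45) + (-0.01030)·(-160) = 442.4 -0.040 +1.648 = 444.007 m.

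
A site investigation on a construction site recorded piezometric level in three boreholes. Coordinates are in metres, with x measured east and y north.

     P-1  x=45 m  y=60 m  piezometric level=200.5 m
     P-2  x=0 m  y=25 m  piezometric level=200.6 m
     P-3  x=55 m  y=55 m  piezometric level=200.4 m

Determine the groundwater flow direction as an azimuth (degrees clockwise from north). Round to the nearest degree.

Differences from P-1: to P-2 (Δx, Δy, Δh) = (-45, -35, +0.1); to P-3 = (10, -5, -0.1).
Solve a·Δx + b·Δy = Δh: det = (-45)·(-5) − 10·(-35) = 575.
∂h/∂x = [(+0.1)·(-5) − (-0.1)·(-35)] / 575 = -0.006957
∂h/∂y = [(-45)·(-0.1) − 10·(+0.1)] / 575 = +0.006087
Flow direction (−∇h) has components (+0.006957 E, -0.006087 N).
Azimuth = atan2(E, N) = atan2(+0.006957, -0.006087) = 131.2° ≈ 131°.

131°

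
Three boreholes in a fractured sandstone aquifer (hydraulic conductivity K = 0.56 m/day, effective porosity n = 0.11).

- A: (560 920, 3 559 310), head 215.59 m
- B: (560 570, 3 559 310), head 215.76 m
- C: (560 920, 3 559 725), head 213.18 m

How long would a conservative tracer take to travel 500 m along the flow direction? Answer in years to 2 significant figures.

46 years

∂h/∂x = (215.76 − 215.59) / (560570 − 560920) = -0.0004857
∂h/∂y = (213.18 − 215.59) / (3559725 − 3559310) = -0.005807
|∇h| = √(-0.0004857² + -0.005807²) = 0.005827
Seepage velocity v = K·i/n = 0.56 × 0.005827 / 0.11 = 0.02966 m/day.
t = 500 / 0.02966 = 1.686e+04 days = 46.2 years.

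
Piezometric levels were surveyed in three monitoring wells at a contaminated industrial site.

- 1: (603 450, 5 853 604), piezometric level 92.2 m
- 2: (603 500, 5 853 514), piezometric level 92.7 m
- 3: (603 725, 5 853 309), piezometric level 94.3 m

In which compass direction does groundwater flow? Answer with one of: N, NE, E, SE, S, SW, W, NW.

Taking 1 as reference: 2−1 = (50, -90, +0.5); 3−1 = (275, -295, +2.1).
Determinant of the coordinate differences = 50·(-295) − 275·(-90) = 10000.
∂h/∂x = [(+0.5)·(-295) − (+2.1)·(-90)] / 10000 = +0.004150
∂h/∂y = [50·(+2.1) − 275·(+0.5)] / 10000 = -0.003250
Flow = −∇h = (-0.004150 east, +0.003250 north), which points northwest.

NW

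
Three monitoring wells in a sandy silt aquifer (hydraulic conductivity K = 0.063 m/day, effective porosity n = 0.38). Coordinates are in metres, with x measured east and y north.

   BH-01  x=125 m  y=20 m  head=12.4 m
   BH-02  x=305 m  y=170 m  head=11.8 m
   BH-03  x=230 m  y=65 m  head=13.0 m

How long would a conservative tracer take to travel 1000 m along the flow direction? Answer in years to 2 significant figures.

Differences from BH-01: to BH-02 (Δx, Δy, Δh) = (180, 150, -0.6); to BH-03 = (105, 45, +0.6).
Solve a·Δx + b·Δy = Δh: det = 180·45 − 105·150 = -7650.
∂h/∂x = [(-0.6)·45 − (+0.6)·150] / -7650 = +0.01529
∂h/∂y = [180·(+0.6) − 105·(-0.6)] / -7650 = -0.02235
|∇h| = √(0.01529² + -0.02235²) = 0.02708
Seepage velocity v = K·i/n = 0.063 × 0.02708 / 0.38 = 0.00449 m/day.
t = 1000 / 0.00449 = 2.227e+05 days = 610 years.

610 years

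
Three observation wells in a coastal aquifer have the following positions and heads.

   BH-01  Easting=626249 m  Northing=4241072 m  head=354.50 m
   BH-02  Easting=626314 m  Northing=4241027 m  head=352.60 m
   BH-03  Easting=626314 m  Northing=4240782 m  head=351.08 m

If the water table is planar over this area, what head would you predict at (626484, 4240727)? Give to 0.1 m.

346.5 m

With h = a·x + b·y + c and BH-01 as origin, the differences give:
  65·a + (-45)·b = -1.90
  65·a + (-290)·b = -3.42
Eliminate b (×(-290) and ×(-45), subtract): -15925·a = 397.100 → a = ∂h/∂x = -0.02494
Back-substitute: b = ∂h/∂y = +0.006204.
h(626484, 4240727) = 354.50 + (-0.02494)·(235) + (+0.006204)·(-345) = 354.50 -5.860 -2.140 = 346.500 m.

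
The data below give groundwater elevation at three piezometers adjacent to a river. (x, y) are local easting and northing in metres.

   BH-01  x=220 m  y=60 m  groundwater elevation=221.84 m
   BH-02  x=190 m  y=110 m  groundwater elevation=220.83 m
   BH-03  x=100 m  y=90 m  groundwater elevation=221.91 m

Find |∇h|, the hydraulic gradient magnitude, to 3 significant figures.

0.0251

Taking BH-01 as reference: BH-02−BH-01 = (-30, 50, -1.01); BH-03−BH-01 = (-120, 30, +0.07).
Determinant of the coordinate differences = (-30)·30 − (-120)·50 = 5100.
∂h/∂x = [(-1.01)·30 − (+0.07)·50] / 5100 = -0.006627
∂h/∂y = [(-30)·(+0.07) − (-120)·(-1.01)] / 5100 = -0.02418
|∇h| = √(-0.006627² + -0.02418²) = 0.02507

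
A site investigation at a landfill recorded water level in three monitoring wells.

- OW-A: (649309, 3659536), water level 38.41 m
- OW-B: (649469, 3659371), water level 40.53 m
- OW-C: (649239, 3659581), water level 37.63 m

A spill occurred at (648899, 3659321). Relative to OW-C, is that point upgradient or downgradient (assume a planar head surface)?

Taking OW-A as reference: OW-B−OW-A = (160, -165, +2.12); OW-C−OW-A = (-70, 45, -0.78).
Determinant of the coordinate differences = 160·45 − (-70)·(-165) = -4350.
∂h/∂x = [(+2.12)·45 − (-0.78)·(-165)] / -4350 = +0.007655
∂h/∂y = [160·(-0.78) − (-70)·(+2.12)] / -4350 = -0.005425
Head at (648899, 3659321) = 38.41 + (+0.007655)·(-410) + (-0.005425)·(-215) = 36.44 m.
That is lower than the 37.63 m at OW-C, so the point is downgradient.

downgradient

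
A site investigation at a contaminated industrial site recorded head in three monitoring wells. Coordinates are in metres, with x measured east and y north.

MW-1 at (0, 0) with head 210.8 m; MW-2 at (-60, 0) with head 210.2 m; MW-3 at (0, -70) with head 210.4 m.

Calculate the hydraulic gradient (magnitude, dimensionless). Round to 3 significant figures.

0.0115

∂h/∂x = (210.2 − 210.8) / (-60 − 0) = +0.01000
∂h/∂y = (210.4 − 210.8) / (-70 − 0) = +0.005714
|∇h| = √(0.01000² + 0.005714²) = 0.01152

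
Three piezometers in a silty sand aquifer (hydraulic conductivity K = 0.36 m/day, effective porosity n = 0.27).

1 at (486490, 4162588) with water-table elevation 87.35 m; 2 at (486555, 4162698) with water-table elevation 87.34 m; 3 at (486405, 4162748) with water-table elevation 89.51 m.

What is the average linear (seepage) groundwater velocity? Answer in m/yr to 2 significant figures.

With h = a·x + b·y + c and 1 as origin, the differences give:
  65·a + 110·b = -0.01
  (-85)·a + 160·b = +2.16
Eliminate b (×160 and ×110, subtract): 19750·a = -239.200 → a = ∂h/∂x = -0.01211
Back-substitute: b = ∂h/∂y = +0.007066.
|∇h| = √(-0.01211² + 0.007066²) = 0.01402
Seepage velocity v = K·i/n = 0.36 × 0.01402 / 0.27 = 0.01869 m/day = 6.827 m/yr.

6.8 m/yr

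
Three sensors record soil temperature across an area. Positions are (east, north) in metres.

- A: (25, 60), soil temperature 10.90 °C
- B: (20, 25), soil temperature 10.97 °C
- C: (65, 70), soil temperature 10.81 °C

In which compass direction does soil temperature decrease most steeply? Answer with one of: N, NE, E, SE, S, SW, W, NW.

NE

With T = a·x + b·y + c and A as origin, the differences give:
  (-5)·a + (-35)·b = +0.07
  40·a + 10·b = -0.09
Eliminate b (×10 and ×(-35), subtract): 1350·a = -2.450 → a = ∂T/∂x = -0.001815
Back-substitute: b = ∂T/∂y = -0.001741.
Steepest decrease is along −∇f = (+0.001815 E, +0.001741 N) → northeast.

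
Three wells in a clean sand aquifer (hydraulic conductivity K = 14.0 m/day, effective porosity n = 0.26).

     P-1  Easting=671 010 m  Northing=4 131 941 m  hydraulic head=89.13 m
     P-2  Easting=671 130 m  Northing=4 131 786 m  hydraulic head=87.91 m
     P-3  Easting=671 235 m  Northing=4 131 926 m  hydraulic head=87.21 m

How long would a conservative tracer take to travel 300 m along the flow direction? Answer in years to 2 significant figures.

1.8 years

Differences from P-1: to P-2 (Δx, Δy, Δh) = (120, -155, -1.22); to P-3 = (225, -15, -1.92).
Determinant of the coordinate differences = 120·(-15) − 225·(-155) = 33075.
∂h/∂x = [(-1.22)·(-15) − (-1.92)·(-155)] / 33075 = -0.008444
∂h/∂y = [120·(-1.92) − 225·(-1.22)] / 33075 = +0.001333
|∇h| = √(-0.008444² + 0.001333²) = 0.008549
Seepage velocity v = K·i/n = 14.0 × 0.008549 / 0.26 = 0.4603 m/day.
t = 300 / 0.4603 = 651.7 days = 1.78 years.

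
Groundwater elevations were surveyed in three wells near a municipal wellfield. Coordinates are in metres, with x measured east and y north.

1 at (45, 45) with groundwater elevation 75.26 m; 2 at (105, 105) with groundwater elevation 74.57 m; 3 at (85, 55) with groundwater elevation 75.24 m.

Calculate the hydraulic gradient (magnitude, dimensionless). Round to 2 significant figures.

0.015

With h = a·x + b·y + c and 1 as origin, the differences give:
  60·a + 60·b = -0.69
  40·a + 10·b = -0.02
Eliminate b (×10 and ×60, subtract): -1800·a = -5.700 → a = ∂h/∂x = +0.003167
Back-substitute: b = ∂h/∂y = -0.01467.
|∇h| = √(0.003167² + -0.01467²) = 0.01501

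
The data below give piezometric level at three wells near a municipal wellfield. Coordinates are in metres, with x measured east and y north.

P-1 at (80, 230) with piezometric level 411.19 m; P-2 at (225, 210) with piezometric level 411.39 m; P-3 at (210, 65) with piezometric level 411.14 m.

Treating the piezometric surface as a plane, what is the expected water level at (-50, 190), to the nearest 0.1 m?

410.9 m

Differences from P-1: to P-2 (Δx, Δy, Δh) = (145, -20, +0.20); to P-3 = (130, -165, -0.05).
Solve a·Δx + b·Δy = Δh: det = 145·(-165) − 130·(-20) = -21325.
∂h/∂x = [(+0.20)·(-165) − (-0.05)·(-20)] / -21325 = +0.001594
∂h/∂y = [145·(-0.05) − 130·(+0.20)] / -21325 = +0.001559
h(-50, 190) = 411.19 + (+0.001594)·(-130) + (+0.001559)·(-40) = 411.19 -0.207 -0.062 = 410.920 m.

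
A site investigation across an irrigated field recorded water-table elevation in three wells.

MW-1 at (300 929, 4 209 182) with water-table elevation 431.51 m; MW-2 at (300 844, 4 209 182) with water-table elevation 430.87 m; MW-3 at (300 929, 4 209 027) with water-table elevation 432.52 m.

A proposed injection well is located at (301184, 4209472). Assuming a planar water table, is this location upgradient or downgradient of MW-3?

∂h/∂x = (430.87 − 431.51) / (300844 − 300929) = +0.007529
∂h/∂y = (432.52 − 431.51) / (4209027 − 4209182) = -0.006516
Head at (301184, 4209472) = 431.51 + (+0.007529)·(255) + (-0.006516)·(290) = 431.54 m.
That is lower than the 432.52 m at MW-3, so the point is downgradient.

downgradient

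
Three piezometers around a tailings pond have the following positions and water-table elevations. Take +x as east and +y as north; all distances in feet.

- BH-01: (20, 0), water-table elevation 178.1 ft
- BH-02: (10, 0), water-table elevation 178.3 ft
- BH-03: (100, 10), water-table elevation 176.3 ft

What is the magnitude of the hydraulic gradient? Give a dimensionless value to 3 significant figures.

0.0283

With h = a·x + b·y + c and BH-01 as origin, the differences give:
  (-10)·a + 0·b = +0.2
  80·a + 10·b = -1.8
Eliminate b (×10 and ×0, subtract): -100·a = 2.00 → a = ∂h/∂x = -0.02000
Back-substitute: b = ∂h/∂y = -0.02000.
|∇h| = √(-0.02000² + -0.02000²) = 0.02828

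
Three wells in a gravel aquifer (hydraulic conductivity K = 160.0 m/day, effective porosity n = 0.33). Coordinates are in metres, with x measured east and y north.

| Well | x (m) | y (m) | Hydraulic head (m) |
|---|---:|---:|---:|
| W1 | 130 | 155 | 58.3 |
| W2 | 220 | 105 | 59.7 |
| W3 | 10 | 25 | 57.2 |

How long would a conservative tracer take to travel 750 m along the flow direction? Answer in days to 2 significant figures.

With h = a·x + b·y + c and W1 as origin, the differences give:
  90·a + (-50)·b = +1.4
  (-120)·a + (-130)·b = -1.1
Eliminate b (×(-130) and ×(-50), subtract): -17700·a = -237.00 → a = ∂h/∂x = +0.01339
Back-substitute: b = ∂h/∂y = -0.003898.
|∇h| = √(0.01339² + -0.003898²) = 0.01395
Seepage velocity v = K·i/n = 160.0 × 0.01395 / 0.33 = 6.764 m/day.
t = 750 / 6.764 = 110.9 days.

110 days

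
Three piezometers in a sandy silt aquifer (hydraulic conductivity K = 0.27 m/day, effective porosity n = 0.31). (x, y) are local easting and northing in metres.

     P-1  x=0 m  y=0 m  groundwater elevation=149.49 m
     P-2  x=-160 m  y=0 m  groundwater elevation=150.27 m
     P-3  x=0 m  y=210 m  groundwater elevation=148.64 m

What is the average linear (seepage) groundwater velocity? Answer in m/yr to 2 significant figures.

∂h/∂x = (150.27 − 149.49) / (-160 − 0) = -0.004875
∂h/∂y = (148.64 − 149.49) / (210 − 0) = -0.004048
|∇h| = √(-0.004875² + -0.004048²) = 0.006337
Seepage velocity v = K·i/n = 0.27 × 0.006337 / 0.31 = 0.005519 m/day = 2.016 m/yr.

2.0 m/yr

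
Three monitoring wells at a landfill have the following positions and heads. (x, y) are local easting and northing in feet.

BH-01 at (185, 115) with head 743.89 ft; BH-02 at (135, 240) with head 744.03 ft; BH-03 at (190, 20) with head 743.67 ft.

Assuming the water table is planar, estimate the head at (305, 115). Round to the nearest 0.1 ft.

Three-point gradient (reference BH-01): Δ to BH-02 = (-50, 125, +0.14), Δ to BH-03 = (5, -95, -0.22).
∂h/∂x = +0.003442, ∂h/∂y = +0.002497 (det = 4125).
h(305, 115) = 743.89 + (+0.003442)·(120) + (+0.002497)·(0) = 743.89 +0.413 +0.000 = 744.303 ft.

744.3 ft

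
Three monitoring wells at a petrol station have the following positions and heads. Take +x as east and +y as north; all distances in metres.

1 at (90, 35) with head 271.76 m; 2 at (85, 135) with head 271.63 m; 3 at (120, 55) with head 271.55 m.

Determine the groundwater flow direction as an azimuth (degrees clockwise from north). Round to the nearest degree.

075°

With h = a·x + b·y + c and 1 as origin, the differences give:
  (-5)·a + 100·b = -0.13
  30·a + 20·b = -0.21
Eliminate b (×20 and ×100, subtract): -3100·a = 18.400 → a = ∂h/∂x = -0.005935
Back-substitute: b = ∂h/∂y = -0.001597.
Flow direction (−∇h) has components (+0.005935 E, +0.001597 N).
Azimuth = atan2(E, N) = atan2(+0.005935, +0.001597) = 74.9° ≈ 075°.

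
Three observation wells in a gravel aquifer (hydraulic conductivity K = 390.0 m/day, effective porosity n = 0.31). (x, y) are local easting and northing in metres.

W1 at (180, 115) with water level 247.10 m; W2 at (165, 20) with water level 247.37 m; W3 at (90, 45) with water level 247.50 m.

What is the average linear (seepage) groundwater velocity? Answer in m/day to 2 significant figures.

With h = a·x + b·y + c and W1 as origin, the differences give:
  (-15)·a + (-95)·b = +0.27
  (-90)·a + (-70)·b = +0.40
Eliminate b (×(-70) and ×(-95), subtract): -7500·a = 19.100 → a = ∂h/∂x = -0.002547
Back-substitute: b = ∂h/∂y = -0.002440.
|∇h| = √(-0.002547² + -0.002440²) = 0.003527
Seepage velocity v = K·i/n = 390.0 × 0.003527 / 0.31 = 4.437 m/day.

4.4 m/day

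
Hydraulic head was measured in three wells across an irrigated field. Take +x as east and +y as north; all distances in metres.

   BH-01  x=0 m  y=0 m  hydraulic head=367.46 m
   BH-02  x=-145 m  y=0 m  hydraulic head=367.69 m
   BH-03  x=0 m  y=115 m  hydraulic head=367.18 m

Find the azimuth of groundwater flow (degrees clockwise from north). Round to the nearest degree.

033°

∂h/∂x = (367.69 − 367.46) / (-145 − 0) = -0.001586
∂h/∂y = (367.18 − 367.46) / (115 − 0) = -0.002435
Flow direction (−∇h) has components (+0.001586 E, +0.002435 N).
Azimuth = atan2(E, N) = atan2(+0.001586, +0.002435) = 33.1° ≈ 033°.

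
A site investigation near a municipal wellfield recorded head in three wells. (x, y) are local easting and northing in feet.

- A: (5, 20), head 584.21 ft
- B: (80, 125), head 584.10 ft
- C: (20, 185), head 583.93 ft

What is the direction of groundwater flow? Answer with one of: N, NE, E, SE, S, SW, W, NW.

NW

Taking A as reference: B−A = (75, 105, -0.11); C−A = (15, 165, -0.28).
Determinant of the coordinate differences = 75·165 − 15·105 = 10800.
∂h/∂x = [(-0.11)·165 − (-0.28)·105] / 10800 = +0.001042
∂h/∂y = [75·(-0.28) − 15·(-0.11)] / 10800 = -0.001792
Flow = −∇h = (-0.001042 east, +0.001792 north), which points northwest.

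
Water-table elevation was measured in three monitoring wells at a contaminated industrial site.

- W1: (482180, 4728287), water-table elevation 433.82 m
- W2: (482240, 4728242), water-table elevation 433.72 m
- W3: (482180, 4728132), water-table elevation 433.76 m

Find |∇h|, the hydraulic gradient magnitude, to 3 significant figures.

Differences from W1: to W2 (Δx, Δy, Δh) = (60, -45, -0.10); to W3 = (0, -155, -0.06).
Solve a·Δx + b·Δy = Δh: det = 60·(-155) − 0·(-45) = -9300.
∂h/∂x = [(-0.10)·(-155) − (-0.06)·(-45)] / -9300 = -0.001376
∂h/∂y = [60·(-0.06) − 0·(-0.10)] / -9300 = +0.0003871
|∇h| = √(-0.001376² + 0.0003871²) = 0.001429

0.00143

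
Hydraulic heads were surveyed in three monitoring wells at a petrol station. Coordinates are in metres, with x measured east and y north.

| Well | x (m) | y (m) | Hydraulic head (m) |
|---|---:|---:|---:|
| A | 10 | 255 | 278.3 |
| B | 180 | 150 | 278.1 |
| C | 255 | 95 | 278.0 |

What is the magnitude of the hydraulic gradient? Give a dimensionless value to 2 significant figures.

Taking A as reference: B−A = (170, -105, -0.2); C−A = (245, -160, -0.3).
Determinant of the coordinate differences = 170·(-160) − 245·(-105) = -1475.
∂h/∂x = [(-0.2)·(-160) − (-0.3)·(-105)] / -1475 = -0.0003390
∂h/∂y = [170·(-0.3) − 245·(-0.2)] / -1475 = +0.001356
|∇h| = √(-0.0003390² + 0.001356²) = 0.001398

0.0014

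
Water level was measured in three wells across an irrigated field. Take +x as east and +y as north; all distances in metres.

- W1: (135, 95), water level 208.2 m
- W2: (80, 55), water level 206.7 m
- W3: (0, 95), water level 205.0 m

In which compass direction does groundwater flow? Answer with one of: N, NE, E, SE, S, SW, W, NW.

With h = a·x + b·y + c and W1 as origin, the differences give:
  (-55)·a + (-40)·b = -1.5
  (-135)·a + 0·b = -3.2
Eliminate b (×0 and ×(-40), subtract): -5400·a = -128.00 → a = ∂h/∂x = +0.02370
Back-substitute: b = ∂h/∂y = +0.004907.
Flow = −∇h = (-0.02370 east, -0.004907 north), which points west.

W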